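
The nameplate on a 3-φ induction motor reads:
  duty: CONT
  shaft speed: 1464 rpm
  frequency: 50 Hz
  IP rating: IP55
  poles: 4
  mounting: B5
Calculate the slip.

2.40 %

n_s = 120f/p = 120×50/4 = 1500 rpm
s = (n_s − n)/n_s = (1500 − 1464)/1500 = 0.0240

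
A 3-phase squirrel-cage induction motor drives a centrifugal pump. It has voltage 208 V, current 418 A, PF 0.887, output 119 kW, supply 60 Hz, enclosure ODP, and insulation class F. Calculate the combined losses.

14600 W

P_in = √3·V·I·cosφ = 1.732×208×418×0.887 = 133571 W
P_out = 119000 W
Losses = P_in − P_out = 133571 − 119000 = 14571 W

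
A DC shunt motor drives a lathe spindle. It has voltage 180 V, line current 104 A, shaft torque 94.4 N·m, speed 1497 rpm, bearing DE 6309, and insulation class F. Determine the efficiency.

ω = 2π × 1497/60 = 156.8 rad/s; P_out = τω = 94.4 × 156.8 = 14802 W
P_in = V·I = 180 × 104 = 18720 W
η = P_out / P_in = 14802 / 18720 = 0.791 = 79.1%

79.1 %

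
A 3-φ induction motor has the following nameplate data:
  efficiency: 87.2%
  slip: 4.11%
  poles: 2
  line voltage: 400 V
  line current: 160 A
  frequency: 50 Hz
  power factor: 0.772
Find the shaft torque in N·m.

P_in = √3·V·I·cosφ = 1.732 × 400 × 160 × 0.772 = 85575 W
P_out = η·P_in = 0.872 × 85575 = 74621 W
n_s = 120×50/2 = 3000 rpm; n = 3000×(1−0.0411) = 2877 rpm
ω = 2π×2877/60 = 301.3 rad/s
τ = P_out/ω = 74621/301.3 = 248 N·m

248 N·m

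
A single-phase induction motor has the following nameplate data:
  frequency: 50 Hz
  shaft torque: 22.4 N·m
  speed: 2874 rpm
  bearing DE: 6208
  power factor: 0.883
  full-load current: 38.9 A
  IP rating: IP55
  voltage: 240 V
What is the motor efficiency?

ω = 2π × 2874/60 = 301 rad/s; P_out = τω = 22.4 × 301 = 6742 W
P_in = V·I·cosφ = 240 × 38.9 × 0.883 = 8244 W
η = P_out / P_in = 6742 / 8244 = 0.818 = 81.8%

81.8 %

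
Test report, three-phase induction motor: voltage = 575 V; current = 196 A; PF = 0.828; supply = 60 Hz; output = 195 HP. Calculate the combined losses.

P_in = √3·V·I·cosφ = 1.732×575×196×0.828 = 161623 W
P_out = 195×746 = 145470 W
Losses = P_in − P_out = 161623 − 145470 = 16153 W

16200 W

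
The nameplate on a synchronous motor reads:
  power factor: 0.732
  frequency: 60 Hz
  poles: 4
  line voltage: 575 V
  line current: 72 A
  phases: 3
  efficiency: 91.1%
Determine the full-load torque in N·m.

P_in = √3·V·I·cosφ = 1.732 × 575 × 72 × 0.732 = 52488 W
P_out = η·P_in = 0.911 × 52488 = 47817 W
n = n_s = 120×60/4 = 1800 rpm (synchronous)
ω = 2π×1800/60 = 188.5 rad/s
τ = P_out/ω = 47817/188.5 = 254 N·m

254 N·m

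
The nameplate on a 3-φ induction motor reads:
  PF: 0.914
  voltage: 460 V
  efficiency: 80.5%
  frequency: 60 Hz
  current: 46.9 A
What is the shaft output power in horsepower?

P_in = √3·V·I·cosφ = 1.732 × 460 × 46.9 × 0.914 = 34153 W
P_out = η·P_in = 0.805 × 34153 = 27493 W
= 27493/746 = 36.9 HP

36.9 HP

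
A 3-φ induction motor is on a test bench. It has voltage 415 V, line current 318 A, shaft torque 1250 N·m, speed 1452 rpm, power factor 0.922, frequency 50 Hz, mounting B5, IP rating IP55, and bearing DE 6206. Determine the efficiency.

90.2 %

ω = 2π × 1452/60 = 152.1 rad/s; P_out = τω = 1250 × 152.1 = 190125 W
P_in = √3·V_L·I_L·cosφ = 1.732 × 415 × 318 × 0.922 = 210743 W
η = P_out / P_in = 190125 / 210743 = 0.902 = 90.2%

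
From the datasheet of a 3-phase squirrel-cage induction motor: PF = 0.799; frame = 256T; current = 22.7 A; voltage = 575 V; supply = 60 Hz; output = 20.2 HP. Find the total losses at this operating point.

P_in = √3·V·I·cosφ = 1.732×575×22.7×0.799 = 18063 W
P_out = 20.2×746 = 15069 W
Losses = P_in − P_out = 18063 − 15069 = 2994 W

2990 W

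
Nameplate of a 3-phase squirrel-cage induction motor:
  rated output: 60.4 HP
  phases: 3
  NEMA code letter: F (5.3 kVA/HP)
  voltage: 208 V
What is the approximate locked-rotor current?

S_LR = 5.3 × 60.4 = 320.12 kVA
I_LR = S_LR/(√3·V_L) = 320120/(1.732×208) = 889 A

889 A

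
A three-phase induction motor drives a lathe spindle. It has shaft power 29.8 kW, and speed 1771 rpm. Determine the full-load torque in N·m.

ω = 2π × 1771/60 = 185.5 rad/s
τ = P/ω = 29800/185.5 = 161 N·m

161 N·m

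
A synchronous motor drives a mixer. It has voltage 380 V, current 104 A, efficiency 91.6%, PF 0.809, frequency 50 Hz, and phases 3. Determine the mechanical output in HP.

68 HP

P_in = √3·V·I·cosφ = 1.732 × 380 × 104 × 0.809 = 55375 W
P_out = η·P_in = 0.916 × 55375 = 50724 W
= 50724/746 = 68 HP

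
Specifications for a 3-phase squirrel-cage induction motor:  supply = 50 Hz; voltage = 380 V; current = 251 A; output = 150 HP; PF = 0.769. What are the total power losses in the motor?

15.1 kW

P_in = √3·V·I·cosφ = 1.732×380×251×0.769 = 127037 W
P_out = 150×746 = 111900 W
Losses = P_in − P_out = 127037 − 111900 = 15137 W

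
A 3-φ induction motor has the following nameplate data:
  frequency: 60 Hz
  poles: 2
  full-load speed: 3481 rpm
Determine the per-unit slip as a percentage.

3.31 %

n_s = 120f/p = 120×60/2 = 3600 rpm
s = (n_s − n)/n_s = (3600 − 3481)/3600 = 0.0331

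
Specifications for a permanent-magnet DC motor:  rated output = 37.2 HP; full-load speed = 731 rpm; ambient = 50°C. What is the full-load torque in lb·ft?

P_out = 37.2 × 746 = 27751 W
ω = 2π × 731/60 = 76.55 rad/s
τ = P_out/ω = 27751/76.55 = 362.5 N·m
In lb·ft: 362.5/1.356 = 267 lb·ft

267 lb·ft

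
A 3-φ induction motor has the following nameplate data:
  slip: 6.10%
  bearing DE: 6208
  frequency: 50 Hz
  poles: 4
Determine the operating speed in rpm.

n_s = 120f/p = 120×50/4 = 1500 rpm
n = n_s(1 − s) = 1500 × (1 − 0.061) = 1408 rpm

1408 rpm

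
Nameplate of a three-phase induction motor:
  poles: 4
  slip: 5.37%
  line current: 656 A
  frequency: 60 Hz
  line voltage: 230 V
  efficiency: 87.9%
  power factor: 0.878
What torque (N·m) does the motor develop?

1130 N·m

P_in = √3·V·I·cosφ = 1.732 × 230 × 656 × 0.878 = 229443 W
P_out = η·P_in = 0.879 × 229443 = 201680 W
n_s = 120×60/4 = 1800 rpm; n = 1800×(1−0.0537) = 1703 rpm
ω = 2π×1703/60 = 178.3 rad/s
τ = P_out/ω = 201680/178.3 = 1130 N·m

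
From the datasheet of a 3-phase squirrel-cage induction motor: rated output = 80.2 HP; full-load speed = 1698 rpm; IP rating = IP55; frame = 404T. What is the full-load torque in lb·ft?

P_out = 80.2 × 746 = 59829 W
ω = 2π × 1698/60 = 177.8 rad/s
τ = P_out/ω = 59829/177.8 = 336.5 N·m
In lb·ft: 336.5/1.356 = 248 lb·ft

248 lb·ft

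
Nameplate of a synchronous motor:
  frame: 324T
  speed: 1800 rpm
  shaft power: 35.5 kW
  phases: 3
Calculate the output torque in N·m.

188 N·m

ω = 2π × 1800/60 = 188.5 rad/s
τ = P/ω = 35500/188.5 = 188 N·m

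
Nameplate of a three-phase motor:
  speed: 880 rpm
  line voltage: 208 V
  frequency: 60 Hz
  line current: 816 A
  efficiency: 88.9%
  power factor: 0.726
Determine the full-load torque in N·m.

P_in = √3·V·I·cosφ = 1.732 × 208 × 816 × 0.726 = 213421 W
P_out = η·P_in = 0.889 × 213421 = 189731 W
n = 880 rpm
ω = 2π×880/60 = 92.15 rad/s
τ = P_out/ω = 189731/92.15 = 2060 N·m

2060 N·m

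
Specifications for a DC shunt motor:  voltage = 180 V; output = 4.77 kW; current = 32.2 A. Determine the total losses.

P_in = V·I = 180×32.2 = 5796 W
P_out = 4770 W
Losses = P_in − P_out = 5796 − 4770 = 1026 W

1030 W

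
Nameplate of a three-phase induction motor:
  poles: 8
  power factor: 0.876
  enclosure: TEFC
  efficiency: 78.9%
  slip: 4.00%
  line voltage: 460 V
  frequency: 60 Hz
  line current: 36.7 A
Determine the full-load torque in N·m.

223 N·m

P_in = √3·V·I·cosφ = 1.732 × 460 × 36.7 × 0.876 = 25614 W
P_out = η·P_in = 0.789 × 25614 = 20209 W
n_s = 120×60/8 = 900 rpm; n = 900×(1−0.04) = 864 rpm
ω = 2π×864/60 = 90.48 rad/s
τ = P_out/ω = 20209/90.48 = 223 N·m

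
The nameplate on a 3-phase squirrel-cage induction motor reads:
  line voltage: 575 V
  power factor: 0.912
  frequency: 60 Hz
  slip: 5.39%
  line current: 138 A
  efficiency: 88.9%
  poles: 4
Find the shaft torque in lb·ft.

461 lb·ft

P_in = √3·V·I·cosφ = 1.732 × 575 × 138 × 0.912 = 125340 W
P_out = η·P_in = 0.889 × 125340 = 111427 W
n_s = 120×60/4 = 1800 rpm; n = 1800×(1−0.0539) = 1703 rpm
ω = 2π×1703/60 = 178.3 rad/s
τ = P_out/ω = 111427/178.3 = 624.9 N·m
In lb·ft: 624.9/1.356 = 461 lb·ft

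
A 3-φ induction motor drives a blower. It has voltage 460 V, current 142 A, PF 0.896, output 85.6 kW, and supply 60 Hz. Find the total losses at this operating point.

P_in = √3·V·I·cosφ = 1.732×460×142×0.896 = 101368 W
P_out = 85600 W
Losses = P_in − P_out = 101368 − 85600 = 15768 W

15800 W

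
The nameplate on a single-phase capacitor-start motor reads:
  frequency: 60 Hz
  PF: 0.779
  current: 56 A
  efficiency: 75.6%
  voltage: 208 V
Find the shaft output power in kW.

P_in = V·I·cosφ = 208 × 56 × 0.779 = 9074 W
P_out = η·P_in = 0.756 × 9074 = 6860 W

6.86 kW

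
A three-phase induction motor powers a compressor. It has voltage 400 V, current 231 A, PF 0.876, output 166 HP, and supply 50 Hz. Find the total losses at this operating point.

16.4 kW

P_in = √3·V·I·cosφ = 1.732×400×231×0.876 = 140192 W
P_out = 166×746 = 123836 W
Losses = P_in − P_out = 140192 − 123836 = 16356 W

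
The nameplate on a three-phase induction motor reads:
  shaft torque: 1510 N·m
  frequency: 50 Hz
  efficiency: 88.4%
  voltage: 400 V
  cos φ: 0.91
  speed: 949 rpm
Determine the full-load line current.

ω = 2π×949/60 = 99.38 rad/s; P_out = τω = 1510 × 99.38 = 150064 W
P_in = P_out / η = 150064 / 0.884 = 169756 W
I_L = P_in / (√3·V_L·cosφ) = 169756 / (1.732 × 400 × 0.91) = 269 A

269 A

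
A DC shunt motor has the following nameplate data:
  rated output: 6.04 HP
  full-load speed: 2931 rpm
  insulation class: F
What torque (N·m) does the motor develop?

P_out = 6.04 × 746 = 4506 W
ω = 2π × 2931/60 = 306.9 rad/s
τ = P_out/ω = 4506/306.9 = 14.7 N·m

14.7 N·m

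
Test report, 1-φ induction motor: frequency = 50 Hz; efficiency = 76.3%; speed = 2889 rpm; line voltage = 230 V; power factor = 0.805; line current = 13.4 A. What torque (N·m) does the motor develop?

6.26 N·m

P_in = V·I·cosφ = 230 × 13.4 × 0.805 = 2481 W
P_out = η·P_in = 0.763 × 2481 = 1893 W
n = 2889 rpm
ω = 2π×2889/60 = 302.5 rad/s
τ = P_out/ω = 1893/302.5 = 6.26 N·m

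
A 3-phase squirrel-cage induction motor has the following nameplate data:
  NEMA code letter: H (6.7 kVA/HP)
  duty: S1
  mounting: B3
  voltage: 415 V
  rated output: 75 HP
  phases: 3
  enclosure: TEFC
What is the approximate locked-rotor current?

699 A

S_LR = 6.7 × 75 = 502.5 kVA
I_LR = S_LR/(√3·V_L) = 502500/(1.732×415) = 699 A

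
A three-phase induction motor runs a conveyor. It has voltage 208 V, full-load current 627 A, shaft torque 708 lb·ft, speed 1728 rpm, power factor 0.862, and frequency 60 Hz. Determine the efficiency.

τ = 708 lb·ft × 1.356 = 960 N·m
ω = 2π × 1728/60 = 181 rad/s; P_out = τω = 960 × 181 = 173760 W
P_in = √3·V_L·I_L·cosφ = 1.732 × 208 × 627 × 0.862 = 194709 W
η = P_out / P_in = 173760 / 194709 = 0.892 = 89.2%

89.2 %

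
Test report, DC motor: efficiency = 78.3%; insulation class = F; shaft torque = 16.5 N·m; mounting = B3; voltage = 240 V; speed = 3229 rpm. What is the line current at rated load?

ω = 2π×3229/60 = 338.1 rad/s; P_out = τω = 16.5 × 338.1 = 5579 W
P_in = P_out / η = 5579 / 0.783 = 7125 W
I = P_in / V = 7125 / 240 = 29.7 A

29.7 A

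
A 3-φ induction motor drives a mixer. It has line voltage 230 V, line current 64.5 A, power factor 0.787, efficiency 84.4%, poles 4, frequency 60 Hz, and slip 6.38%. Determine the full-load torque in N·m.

P_in = √3·V·I·cosφ = 1.732 × 230 × 64.5 × 0.787 = 20221 W
P_out = η·P_in = 0.844 × 20221 = 17067 W
n_s = 120×60/4 = 1800 rpm; n = 1800×(1−0.0638) = 1685 rpm
ω = 2π×1685/60 = 176.5 rad/s
τ = P_out/ω = 17067/176.5 = 96.7 N·m

96.7 N·m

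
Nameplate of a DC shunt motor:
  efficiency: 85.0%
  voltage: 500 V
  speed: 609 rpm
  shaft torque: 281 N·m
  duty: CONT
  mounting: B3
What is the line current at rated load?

ω = 2π×609/60 = 63.77 rad/s; P_out = τω = 281 × 63.77 = 17919 W
P_in = P_out / η = 17919 / 0.850 = 21081 W
I = P_in / V = 21081 / 500 = 42.2 A

42.2 A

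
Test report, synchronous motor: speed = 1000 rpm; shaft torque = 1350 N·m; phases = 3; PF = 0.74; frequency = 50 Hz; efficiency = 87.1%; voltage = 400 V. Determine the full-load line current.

ω = 2π×1000/60 = 104.7 rad/s; P_out = τω = 1350 × 104.7 = 141345 W
P_in = P_out / η = 141345 / 0.871 = 162279 W
I_L = P_in / (√3·V_L·cosφ) = 162279 / (1.732 × 400 × 0.74) = 317 A

317 A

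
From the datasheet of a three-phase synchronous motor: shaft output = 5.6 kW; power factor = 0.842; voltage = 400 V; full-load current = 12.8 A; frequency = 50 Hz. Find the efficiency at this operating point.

P_out = 5.6 kW = 5600 W
P_in = √3·V_L·I_L·cosφ = 1.732 × 400 × 12.8 × 0.842 = 7467 W
η = P_out / P_in = 5600 / 7467 = 0.750 = 75.0%

75.0 %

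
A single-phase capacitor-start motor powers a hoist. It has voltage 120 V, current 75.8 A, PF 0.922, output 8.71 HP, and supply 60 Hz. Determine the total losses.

P_in = V·I·cosφ = 120×75.8×0.922 = 8387 W
P_out = 8.71×746 = 6498 W
Losses = P_in − P_out = 8387 − 6498 = 1889 W

1.89 kW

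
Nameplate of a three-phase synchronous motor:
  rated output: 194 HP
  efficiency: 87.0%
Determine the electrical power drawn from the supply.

P_out = 194 × 746 = 144724 W
P_in = P_out/η = 144724/0.87 = 166349 W = 166 kW

166 kW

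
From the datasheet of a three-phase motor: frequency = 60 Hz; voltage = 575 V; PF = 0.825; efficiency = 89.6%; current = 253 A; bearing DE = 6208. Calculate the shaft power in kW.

186 kW

P_in = √3·V·I·cosφ = 1.732 × 575 × 253 × 0.825 = 207869 W
P_out = η·P_in = 0.896 × 207869 = 186251 W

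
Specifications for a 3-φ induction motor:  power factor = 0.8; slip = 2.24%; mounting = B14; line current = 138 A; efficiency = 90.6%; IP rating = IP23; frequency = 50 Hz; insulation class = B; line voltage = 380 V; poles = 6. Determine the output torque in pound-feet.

P_in = √3·V·I·cosφ = 1.732 × 380 × 138 × 0.8 = 72661 W
P_out = η·P_in = 0.906 × 72661 = 65831 W
n_s = 120×50/6 = 1000 rpm; n = 1000×(1−0.0224) = 978 rpm
ω = 2π×978/60 = 102.4 rad/s
τ = P_out/ω = 65831/102.4 = 642.9 N·m
In lb·ft: 642.9/1.356 = 474 lb·ft

474 lb·ft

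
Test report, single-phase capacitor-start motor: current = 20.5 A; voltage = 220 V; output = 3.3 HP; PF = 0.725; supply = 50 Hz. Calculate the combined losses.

P_in = V·I·cosφ = 220×20.5×0.725 = 3270 W
P_out = 3.3×746 = 2462 W
Losses = P_in − P_out = 3270 − 2462 = 808 W

808 W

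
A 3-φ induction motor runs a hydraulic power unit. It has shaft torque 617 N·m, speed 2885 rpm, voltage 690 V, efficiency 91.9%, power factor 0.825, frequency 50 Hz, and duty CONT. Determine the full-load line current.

206 A

ω = 2π×2885/60 = 302.1 rad/s; P_out = τω = 617 × 302.1 = 186396 W
P_in = P_out / η = 186396 / 0.919 = 202825 W
I_L = P_in / (√3·V_L·cosφ) = 202825 / (1.732 × 690 × 0.825) = 206 A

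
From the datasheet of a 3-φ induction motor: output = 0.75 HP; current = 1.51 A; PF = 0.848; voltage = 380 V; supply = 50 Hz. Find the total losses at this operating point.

283 W

P_in = √3·V·I·cosφ = 1.732×380×1.51×0.848 = 843 W
P_out = 0.75×746 = 560 W
Losses = P_in − P_out = 843 − 560 = 283 W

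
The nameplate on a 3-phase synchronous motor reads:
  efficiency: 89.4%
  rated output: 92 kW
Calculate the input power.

103 kW

P_out = 92000 W
P_in = P_out/η = 92000/0.894 = 102908 W = 103 kW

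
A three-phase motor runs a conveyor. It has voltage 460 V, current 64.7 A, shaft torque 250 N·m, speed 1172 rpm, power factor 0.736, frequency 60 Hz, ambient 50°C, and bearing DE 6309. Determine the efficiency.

80.9 %

ω = 2π × 1172/60 = 122.7 rad/s; P_out = τω = 250 × 122.7 = 30675 W
P_in = √3·V_L·I_L·cosφ = 1.732 × 460 × 64.7 × 0.736 = 37939 W
η = P_out / P_in = 30675 / 37939 = 0.809 = 80.9%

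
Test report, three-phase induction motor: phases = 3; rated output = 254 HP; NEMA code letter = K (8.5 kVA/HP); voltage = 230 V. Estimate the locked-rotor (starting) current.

5420 A

S_LR = 8.5 × 254 = 2159 kVA
I_LR = S_LR/(√3·V_L) = 2159000/(1.732×230) = 5420 A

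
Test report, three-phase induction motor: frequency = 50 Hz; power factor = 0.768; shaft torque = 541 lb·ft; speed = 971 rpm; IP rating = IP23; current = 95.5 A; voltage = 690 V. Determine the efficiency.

85.1 %

τ = 541 lb·ft × 1.356 = 733.6 N·m
ω = 2π × 971/60 = 101.7 rad/s; P_out = τω = 733.6 × 101.7 = 74607 W
P_in = √3·V_L·I_L·cosφ = 1.732 × 690 × 95.5 × 0.768 = 87652 W
η = P_out / P_in = 74607 / 87652 = 0.851 = 85.1%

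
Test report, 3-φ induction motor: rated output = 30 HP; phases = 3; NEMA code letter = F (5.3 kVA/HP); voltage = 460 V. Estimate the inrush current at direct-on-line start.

S_LR = 5.3 × 30 = 159 kVA
I_LR = S_LR/(√3·V_L) = 159000/(1.732×460) = 200 A

200 A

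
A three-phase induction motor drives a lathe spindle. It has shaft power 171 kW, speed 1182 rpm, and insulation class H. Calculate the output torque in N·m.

ω = 2π × 1182/60 = 123.8 rad/s
τ = P/ω = 171000/123.8 = 1380 N·m

1380 N·m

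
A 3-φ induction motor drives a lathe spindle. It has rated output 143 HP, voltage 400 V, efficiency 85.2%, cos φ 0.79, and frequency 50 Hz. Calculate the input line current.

P_out = 143 × 746 = 106678 W
P_in = P_out / η = 106678 / 0.852 = 125209 W
I_L = P_in / (√3·V_L·cosφ) = 125209 / (1.732 × 400 × 0.79) = 229 A

229 A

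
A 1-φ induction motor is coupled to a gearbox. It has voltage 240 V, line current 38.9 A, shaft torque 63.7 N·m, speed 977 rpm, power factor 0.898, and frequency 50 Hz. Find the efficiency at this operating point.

77.7 %

ω = 2π × 977/60 = 102.3 rad/s; P_out = τω = 63.7 × 102.3 = 6517 W
P_in = V·I·cosφ = 240 × 38.9 × 0.898 = 8384 W
η = P_out / P_in = 6517 / 8384 = 0.777 = 77.7%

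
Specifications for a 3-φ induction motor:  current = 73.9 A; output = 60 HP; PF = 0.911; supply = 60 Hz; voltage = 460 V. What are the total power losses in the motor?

8880 W

P_in = √3·V·I·cosφ = 1.732×460×73.9×0.911 = 53638 W
P_out = 60×746 = 44760 W
Losses = P_in − P_out = 53638 − 44760 = 8878 W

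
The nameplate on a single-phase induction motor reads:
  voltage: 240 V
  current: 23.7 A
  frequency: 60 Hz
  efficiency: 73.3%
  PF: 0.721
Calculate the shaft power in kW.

3.01 kW

P_in = V·I·cosφ = 240 × 23.7 × 0.721 = 4101 W
P_out = η·P_in = 0.733 × 4101 = 3006 W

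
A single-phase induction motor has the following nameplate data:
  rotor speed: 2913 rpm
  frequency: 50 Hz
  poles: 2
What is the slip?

2.90 %

n_s = 120f/p = 120×50/2 = 3000 rpm
s = (n_s − n)/n_s = (3000 − 2913)/3000 = 0.0290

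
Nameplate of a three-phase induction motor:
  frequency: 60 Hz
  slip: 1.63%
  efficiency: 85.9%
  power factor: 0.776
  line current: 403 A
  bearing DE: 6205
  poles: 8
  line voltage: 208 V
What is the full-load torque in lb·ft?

P_in = √3·V·I·cosφ = 1.732 × 208 × 403 × 0.776 = 112662 W
P_out = η·P_in = 0.859 × 112662 = 96777 W
n_s = 120×60/8 = 900 rpm; n = 900×(1−0.0163) = 885 rpm
ω = 2π×885/60 = 92.68 rad/s
τ = P_out/ω = 96777/92.68 = 1044 N·m
In lb·ft: 1044/1.356 = 770 lb·ft

770 lb·ft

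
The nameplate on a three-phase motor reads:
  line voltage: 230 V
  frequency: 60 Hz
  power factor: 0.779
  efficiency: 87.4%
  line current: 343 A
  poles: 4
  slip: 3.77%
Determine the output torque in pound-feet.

378 lb·ft

P_in = √3·V·I·cosφ = 1.732 × 230 × 343 × 0.779 = 106441 W
P_out = η·P_in = 0.874 × 106441 = 93029 W
n_s = 120×60/4 = 1800 rpm; n = 1800×(1−0.0377) = 1732 rpm
ω = 2π×1732/60 = 181.4 rad/s
τ = P_out/ω = 93029/181.4 = 512.8 N·m
In lb·ft: 512.8/1.356 = 378 lb·ft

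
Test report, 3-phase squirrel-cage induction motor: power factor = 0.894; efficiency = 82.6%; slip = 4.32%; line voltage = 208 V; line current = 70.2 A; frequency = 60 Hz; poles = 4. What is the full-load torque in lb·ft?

76.4 lb·ft

P_in = √3·V·I·cosφ = 1.732 × 208 × 70.2 × 0.894 = 22609 W
P_out = η·P_in = 0.826 × 22609 = 18675 W
n_s = 120×60/4 = 1800 rpm; n = 1800×(1−0.0432) = 1722 rpm
ω = 2π×1722/60 = 180.3 rad/s
τ = P_out/ω = 18675/180.3 = 103.6 N·m
In lb·ft: 103.6/1.356 = 76.4 lb·ft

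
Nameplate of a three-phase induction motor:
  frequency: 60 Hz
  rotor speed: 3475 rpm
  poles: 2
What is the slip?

n_s = 120f/p = 120×60/2 = 3600 rpm
s = (n_s − n)/n_s = (3600 − 3475)/3600 = 0.0347

3.47 %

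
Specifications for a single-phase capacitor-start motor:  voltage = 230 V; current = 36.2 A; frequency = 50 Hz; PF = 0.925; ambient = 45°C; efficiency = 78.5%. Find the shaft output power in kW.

P_in = V·I·cosφ = 230 × 36.2 × 0.925 = 7702 W
P_out = η·P_in = 0.785 × 7702 = 6046 W

6.05 kW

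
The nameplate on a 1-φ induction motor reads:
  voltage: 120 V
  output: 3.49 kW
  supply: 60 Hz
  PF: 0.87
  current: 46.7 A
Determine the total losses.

1.39 kW

P_in = V·I·cosφ = 120×46.7×0.87 = 4875 W
P_out = 3490 W
Losses = P_in − P_out = 4875 − 3490 = 1385 W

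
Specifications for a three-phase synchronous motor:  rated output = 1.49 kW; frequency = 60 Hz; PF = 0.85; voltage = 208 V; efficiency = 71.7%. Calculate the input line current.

P_out = 1.49 kW = 1490 W
P_in = P_out / η = 1490 / 0.717 = 2078 W
I_L = P_in / (√3·V_L·cosφ) = 2078 / (1.732 × 208 × 0.85) = 6.79 A

6.79 A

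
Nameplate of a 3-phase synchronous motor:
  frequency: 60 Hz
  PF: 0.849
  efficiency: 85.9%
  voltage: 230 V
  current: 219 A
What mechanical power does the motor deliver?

P_in = √3·V·I·cosφ = 1.732 × 230 × 219 × 0.849 = 74067 W
P_out = η·P_in = 0.859 × 74067 = 63624 W

63.6 kW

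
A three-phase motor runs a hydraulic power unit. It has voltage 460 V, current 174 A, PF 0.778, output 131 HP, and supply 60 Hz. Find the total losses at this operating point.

P_in = √3·V·I·cosφ = 1.732×460×174×0.778 = 107854 W
P_out = 131×746 = 97726 W
Losses = P_in − P_out = 107854 − 97726 = 10128 W

10.1 kW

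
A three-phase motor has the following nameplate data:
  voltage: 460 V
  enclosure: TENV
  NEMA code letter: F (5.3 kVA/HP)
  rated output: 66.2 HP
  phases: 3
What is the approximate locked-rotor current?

440 A

S_LR = 5.3 × 66.2 = 350.86 kVA
I_LR = S_LR/(√3·V_L) = 350860/(1.732×460) = 440 A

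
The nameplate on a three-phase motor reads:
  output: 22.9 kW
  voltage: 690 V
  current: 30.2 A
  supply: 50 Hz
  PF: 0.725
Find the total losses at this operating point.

P_in = √3·V·I·cosφ = 1.732×690×30.2×0.725 = 26166 W
P_out = 22900 W
Losses = P_in − P_out = 26166 − 22900 = 3266 W

3270 W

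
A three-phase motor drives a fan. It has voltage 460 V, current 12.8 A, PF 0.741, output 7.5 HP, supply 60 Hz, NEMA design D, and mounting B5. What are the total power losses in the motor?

1.96 kW

P_in = √3·V·I·cosφ = 1.732×460×12.8×0.741 = 7557 W
P_out = 7.5×746 = 5595 W
Losses = P_in − P_out = 7557 − 5595 = 1962 W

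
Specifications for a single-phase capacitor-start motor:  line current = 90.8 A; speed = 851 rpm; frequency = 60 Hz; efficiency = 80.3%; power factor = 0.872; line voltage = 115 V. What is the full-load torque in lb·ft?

P_in = V·I·cosφ = 115 × 90.8 × 0.872 = 9105 W
P_out = η·P_in = 0.803 × 9105 = 7311 W
n = 851 rpm
ω = 2π×851/60 = 89.12 rad/s
τ = P_out/ω = 7311/89.12 = 82.04 N·m
In lb·ft: 82.04/1.356 = 60.5 lb·ft

60.5 lb·ft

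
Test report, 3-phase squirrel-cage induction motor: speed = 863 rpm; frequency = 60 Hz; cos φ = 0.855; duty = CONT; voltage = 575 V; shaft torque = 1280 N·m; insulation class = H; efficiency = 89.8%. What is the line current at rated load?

151 A

ω = 2π×863/60 = 90.37 rad/s; P_out = τω = 1280 × 90.37 = 115674 W
P_in = P_out / η = 115674 / 0.898 = 128813 W
I_L = P_in / (√3·V_L·cosφ) = 128813 / (1.732 × 575 × 0.855) = 151 A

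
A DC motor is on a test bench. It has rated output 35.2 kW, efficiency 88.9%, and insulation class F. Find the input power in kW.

39.6 kW

P_out = 35200 W
P_in = P_out/η = 35200/0.889 = 39595 W = 39.6 kW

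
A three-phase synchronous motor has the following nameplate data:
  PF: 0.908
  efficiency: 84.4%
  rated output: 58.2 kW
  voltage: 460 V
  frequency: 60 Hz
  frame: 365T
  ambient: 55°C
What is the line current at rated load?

95.3 A

P_out = 58.2 kW = 58200 W
P_in = P_out / η = 58200 / 0.844 = 68957 W
I_L = P_in / (√3·V_L·cosφ) = 68957 / (1.732 × 460 × 0.908) = 95.3 A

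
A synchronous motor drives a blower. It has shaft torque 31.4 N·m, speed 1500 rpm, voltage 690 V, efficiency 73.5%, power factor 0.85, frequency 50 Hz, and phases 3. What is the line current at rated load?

6.61 A

ω = 2π×1500/60 = 157.1 rad/s; P_out = τω = 31.4 × 157.1 = 4933 W
P_in = P_out / η = 4933 / 0.735 = 6712 W
I_L = P_in / (√3·V_L·cosφ) = 6712 / (1.732 × 690 × 0.85) = 6.61 A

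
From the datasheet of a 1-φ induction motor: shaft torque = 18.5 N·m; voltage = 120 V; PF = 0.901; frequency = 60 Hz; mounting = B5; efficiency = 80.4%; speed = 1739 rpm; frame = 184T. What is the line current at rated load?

38.8 A

ω = 2π×1739/60 = 182.1 rad/s; P_out = τω = 18.5 × 182.1 = 3369 W
P_in = P_out / η = 3369 / 0.804 = 4190 W
I = P_in / (V·cosφ) = 4190 / (120 × 0.901) = 38.8 A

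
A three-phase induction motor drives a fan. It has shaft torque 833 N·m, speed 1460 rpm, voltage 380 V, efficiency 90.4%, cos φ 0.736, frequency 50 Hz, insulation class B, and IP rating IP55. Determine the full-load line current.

291 A

ω = 2π×1460/60 = 152.9 rad/s; P_out = τω = 833 × 152.9 = 127366 W
P_in = P_out / η = 127366 / 0.904 = 140892 W
I_L = P_in / (√3·V_L·cosφ) = 140892 / (1.732 × 380 × 0.736) = 291 A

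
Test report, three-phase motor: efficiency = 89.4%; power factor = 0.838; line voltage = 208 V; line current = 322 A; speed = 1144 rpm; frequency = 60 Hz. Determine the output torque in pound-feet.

P_in = √3·V·I·cosφ = 1.732 × 208 × 322 × 0.838 = 97210 W
P_out = η·P_in = 0.894 × 97210 = 86906 W
n = 1144 rpm
ω = 2π×1144/60 = 119.8 rad/s
τ = P_out/ω = 86906/119.8 = 725.4 N·m
In lb·ft: 725.4/1.356 = 535 lb·ft

535 lb·ft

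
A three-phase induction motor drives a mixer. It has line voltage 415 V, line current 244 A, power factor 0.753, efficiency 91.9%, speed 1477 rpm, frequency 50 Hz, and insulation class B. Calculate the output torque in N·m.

785 N·m

P_in = √3·V·I·cosφ = 1.732 × 415 × 244 × 0.753 = 132063 W
P_out = η·P_in = 0.919 × 132063 = 121366 W
n = 1477 rpm
ω = 2π×1477/60 = 154.7 rad/s
τ = P_out/ω = 121366/154.7 = 785 N·m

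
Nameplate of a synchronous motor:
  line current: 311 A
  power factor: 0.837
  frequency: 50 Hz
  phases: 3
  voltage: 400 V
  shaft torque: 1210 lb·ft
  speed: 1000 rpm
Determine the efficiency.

95.3 %

τ = 1210 lb·ft × 1.356 = 1641 N·m
ω = 2π × 1000/60 = 104.7 rad/s; P_out = τω = 1641 × 104.7 = 171813 W
P_in = √3·V_L·I_L·cosφ = 1.732 × 400 × 311 × 0.837 = 180341 W
η = P_out / P_in = 171813 / 180341 = 0.953 = 95.3%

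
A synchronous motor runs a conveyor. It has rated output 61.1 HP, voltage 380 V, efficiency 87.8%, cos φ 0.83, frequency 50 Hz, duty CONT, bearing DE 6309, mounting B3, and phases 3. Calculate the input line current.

95 A

P_out = 61.1 × 746 = 45581 W
P_in = P_out / η = 45581 / 0.878 = 51915 W
I_L = P_in / (√3·V_L·cosφ) = 51915 / (1.732 × 380 × 0.83) = 95 A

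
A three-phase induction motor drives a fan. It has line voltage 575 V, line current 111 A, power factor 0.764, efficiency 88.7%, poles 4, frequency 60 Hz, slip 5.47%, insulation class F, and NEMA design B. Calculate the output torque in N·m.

420 N·m

P_in = √3·V·I·cosφ = 1.732 × 575 × 111 × 0.764 = 84456 W
P_out = η·P_in = 0.887 × 84456 = 74912 W
n_s = 120×60/4 = 1800 rpm; n = 1800×(1−0.0547) = 1702 rpm
ω = 2π×1702/60 = 178.2 rad/s
τ = P_out/ω = 74912/178.2 = 420 N·m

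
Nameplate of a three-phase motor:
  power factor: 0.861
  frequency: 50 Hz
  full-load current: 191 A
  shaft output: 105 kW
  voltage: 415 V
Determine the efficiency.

P_out = 105 kW = 105000 W
P_in = √3·V_L·I_L·cosφ = 1.732 × 415 × 191 × 0.861 = 118204 W
η = P_out / P_in = 105000 / 118204 = 0.888 = 88.8%

88.8 %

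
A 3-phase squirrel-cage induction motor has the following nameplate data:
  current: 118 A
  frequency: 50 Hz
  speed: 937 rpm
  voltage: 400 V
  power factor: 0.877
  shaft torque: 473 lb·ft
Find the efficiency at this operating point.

87.8 %

τ = 473 lb·ft × 1.356 = 641.4 N·m
ω = 2π × 937/60 = 98.12 rad/s; P_out = τω = 641.4 × 98.12 = 62934 W
P_in = √3·V_L·I_L·cosφ = 1.732 × 400 × 118 × 0.877 = 71695 W
η = P_out / P_in = 62934 / 71695 = 0.878 = 87.8%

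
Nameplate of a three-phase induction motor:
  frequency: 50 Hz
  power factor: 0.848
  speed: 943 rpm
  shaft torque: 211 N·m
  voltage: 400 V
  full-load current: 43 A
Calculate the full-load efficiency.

ω = 2π × 943/60 = 98.75 rad/s; P_out = τω = 211 × 98.75 = 20836 W
P_in = √3·V_L·I_L·cosφ = 1.732 × 400 × 43 × 0.848 = 25262 W
η = P_out / P_in = 20836 / 25262 = 0.825 = 82.5%

82.5 %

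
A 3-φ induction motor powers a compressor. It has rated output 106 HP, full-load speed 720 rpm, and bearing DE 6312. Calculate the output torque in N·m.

1050 N·m

P_out = 106 × 746 = 79076 W
ω = 2π × 720/60 = 75.4 rad/s
τ = P_out/ω = 79076/75.4 = 1050 N·m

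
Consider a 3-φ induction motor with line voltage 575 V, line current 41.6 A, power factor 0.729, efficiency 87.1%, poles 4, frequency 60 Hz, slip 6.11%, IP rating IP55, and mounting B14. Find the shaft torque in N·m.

P_in = √3·V·I·cosφ = 1.732 × 575 × 41.6 × 0.729 = 30202 W
P_out = η·P_in = 0.871 × 30202 = 26306 W
n_s = 120×60/4 = 1800 rpm; n = 1800×(1−0.0611) = 1690 rpm
ω = 2π×1690/60 = 177 rad/s
τ = P_out/ω = 26306/177 = 149 N·m

149 N·m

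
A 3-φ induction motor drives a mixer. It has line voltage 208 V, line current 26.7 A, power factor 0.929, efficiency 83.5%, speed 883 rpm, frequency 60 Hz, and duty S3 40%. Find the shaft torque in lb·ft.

59.5 lb·ft

P_in = √3·V·I·cosφ = 1.732 × 208 × 26.7 × 0.929 = 8936 W
P_out = η·P_in = 0.835 × 8936 = 7462 W
n = 883 rpm
ω = 2π×883/60 = 92.47 rad/s
τ = P_out/ω = 7462/92.47 = 80.7 N·m
In lb·ft: 80.7/1.356 = 59.5 lb·ft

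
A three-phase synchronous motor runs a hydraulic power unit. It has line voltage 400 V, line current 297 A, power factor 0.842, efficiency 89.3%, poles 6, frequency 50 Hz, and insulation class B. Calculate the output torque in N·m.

1480 N·m

P_in = √3·V·I·cosφ = 1.732 × 400 × 297 × 0.842 = 173251 W
P_out = η·P_in = 0.893 × 173251 = 154713 W
n = n_s = 120×50/6 = 1000 rpm (synchronous)
ω = 2π×1000/60 = 104.7 rad/s
τ = P_out/ω = 154713/104.7 = 1480 N·m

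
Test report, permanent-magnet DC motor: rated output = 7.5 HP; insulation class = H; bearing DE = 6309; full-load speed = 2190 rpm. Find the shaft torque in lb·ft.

18 lb·ft

P_out = 7.5 × 746 = 5595 W
ω = 2π × 2190/60 = 229.3 rad/s
τ = P_out/ω = 5595/229.3 = 24.4 N·m
In lb·ft: 24.4/1.356 = 18 lb·ft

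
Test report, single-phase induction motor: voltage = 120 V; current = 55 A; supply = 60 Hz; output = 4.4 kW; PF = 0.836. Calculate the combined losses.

1.12 kW

P_in = V·I·cosφ = 120×55×0.836 = 5518 W
P_out = 4400 W
Losses = P_in − P_out = 5518 − 4400 = 1118 W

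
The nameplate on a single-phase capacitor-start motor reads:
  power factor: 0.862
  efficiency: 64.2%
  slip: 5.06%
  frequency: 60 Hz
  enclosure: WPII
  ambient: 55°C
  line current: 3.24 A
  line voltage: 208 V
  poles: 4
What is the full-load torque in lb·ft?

1.54 lb·ft

P_in = V·I·cosφ = 208 × 3.24 × 0.862 = 581 W
P_out = η·P_in = 0.642 × 581 = 373 W
n_s = 120×60/4 = 1800 rpm; n = 1800×(1−0.0506) = 1709 rpm
ω = 2π×1709/60 = 179 rad/s
τ = P_out/ω = 373/179 = 2.084 N·m
In lb·ft: 2.084/1.356 = 1.54 lb·ft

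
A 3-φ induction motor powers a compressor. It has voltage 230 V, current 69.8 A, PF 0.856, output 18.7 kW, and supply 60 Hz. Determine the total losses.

5100 W

P_in = √3·V·I·cosφ = 1.732×230×69.8×0.856 = 23802 W
P_out = 18700 W
Losses = P_in − P_out = 23802 − 18700 = 5102 W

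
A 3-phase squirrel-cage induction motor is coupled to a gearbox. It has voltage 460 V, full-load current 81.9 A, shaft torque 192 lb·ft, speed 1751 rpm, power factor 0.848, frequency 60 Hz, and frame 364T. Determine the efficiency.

τ = 192 lb·ft × 1.356 = 260.4 N·m
ω = 2π × 1751/60 = 183.4 rad/s; P_out = τω = 260.4 × 183.4 = 47757 W
P_in = √3·V_L·I_L·cosφ = 1.732 × 460 × 81.9 × 0.848 = 55333 W
η = P_out / P_in = 47757 / 55333 = 0.863 = 86.3%

86.3 %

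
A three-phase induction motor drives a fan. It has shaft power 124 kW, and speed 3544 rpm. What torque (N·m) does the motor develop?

334 N·m

ω = 2π × 3544/60 = 371.1 rad/s
τ = P/ω = 124000/371.1 = 334 N·m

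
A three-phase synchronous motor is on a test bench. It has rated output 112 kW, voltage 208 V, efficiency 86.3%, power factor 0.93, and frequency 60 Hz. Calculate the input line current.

387 A

P_out = 112 kW = 112000 W
P_in = P_out / η = 112000 / 0.863 = 129780 W
I_L = P_in / (√3·V_L·cosφ) = 129780 / (1.732 × 208 × 0.93) = 387 A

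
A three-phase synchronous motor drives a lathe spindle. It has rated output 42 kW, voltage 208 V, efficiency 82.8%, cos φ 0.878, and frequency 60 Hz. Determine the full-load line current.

P_out = 42 kW = 42000 W
P_in = P_out / η = 42000 / 0.828 = 50725 W
I_L = P_in / (√3·V_L·cosφ) = 50725 / (1.732 × 208 × 0.878) = 160 A

160 A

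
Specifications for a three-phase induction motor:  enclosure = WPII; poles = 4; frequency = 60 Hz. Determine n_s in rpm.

1800 rpm

n_s = 120f/p = 120×60/4 = 1800 rpm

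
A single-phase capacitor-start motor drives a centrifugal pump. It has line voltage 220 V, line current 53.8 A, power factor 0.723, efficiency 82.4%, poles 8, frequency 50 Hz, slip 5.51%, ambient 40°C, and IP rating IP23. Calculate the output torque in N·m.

P_in = V·I·cosφ = 220 × 53.8 × 0.723 = 8557 W
P_out = η·P_in = 0.824 × 8557 = 7051 W
n_s = 120×50/8 = 750 rpm; n = 750×(1−0.0551) = 709 rpm
ω = 2π×709/60 = 74.25 rad/s
τ = P_out/ω = 7051/74.25 = 95 N·m

95 N·m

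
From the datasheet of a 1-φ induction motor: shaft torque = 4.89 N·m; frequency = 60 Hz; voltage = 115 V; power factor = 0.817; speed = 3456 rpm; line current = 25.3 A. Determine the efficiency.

74.5 %

ω = 2π × 3456/60 = 361.9 rad/s; P_out = τω = 4.89 × 361.9 = 1770 W
P_in = V·I·cosφ = 115 × 25.3 × 0.817 = 2377 W
η = P_out / P_in = 1770 / 2377 = 0.745 = 74.5%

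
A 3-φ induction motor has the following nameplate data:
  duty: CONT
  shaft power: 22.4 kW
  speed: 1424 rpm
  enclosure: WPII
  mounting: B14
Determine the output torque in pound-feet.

ω = 2π × 1424/60 = 149.1 rad/s
τ = P/ω = 22400/149.1 = 150.2 N·m
In lb·ft: 150.2/1.356 = 111 lb·ft

111 lb·ft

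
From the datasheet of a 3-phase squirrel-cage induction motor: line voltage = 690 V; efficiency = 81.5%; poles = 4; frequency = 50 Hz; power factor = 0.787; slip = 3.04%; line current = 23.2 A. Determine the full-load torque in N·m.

P_in = √3·V·I·cosφ = 1.732 × 690 × 23.2 × 0.787 = 21820 W
P_out = η·P_in = 0.815 × 21820 = 17783 W
n_s = 120×50/4 = 1500 rpm; n = 1500×(1−0.0304) = 1454 rpm
ω = 2π×1454/60 = 152.3 rad/s
τ = P_out/ω = 17783/152.3 = 117 N·m

117 N·m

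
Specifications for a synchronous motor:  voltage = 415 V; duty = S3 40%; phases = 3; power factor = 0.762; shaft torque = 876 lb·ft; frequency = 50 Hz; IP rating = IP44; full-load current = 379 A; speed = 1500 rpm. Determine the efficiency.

τ = 876 lb·ft × 1.356 = 1188 N·m
ω = 2π × 1500/60 = 157.1 rad/s; P_out = τω = 1188 × 157.1 = 186635 W
P_in = √3·V_L·I_L·cosφ = 1.732 × 415 × 379 × 0.762 = 207582 W
η = P_out / P_in = 186635 / 207582 = 0.899 = 89.9%

89.9 %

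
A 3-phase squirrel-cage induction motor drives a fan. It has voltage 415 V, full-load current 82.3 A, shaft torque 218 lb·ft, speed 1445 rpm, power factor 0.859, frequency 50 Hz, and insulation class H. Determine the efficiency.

τ = 218 lb·ft × 1.356 = 295.6 N·m
ω = 2π × 1445/60 = 151.3 rad/s; P_out = τω = 295.6 × 151.3 = 44724 W
P_in = √3·V_L·I_L·cosφ = 1.732 × 415 × 82.3 × 0.859 = 50815 W
η = P_out / P_in = 44724 / 50815 = 0.880 = 88.0%

88.0 %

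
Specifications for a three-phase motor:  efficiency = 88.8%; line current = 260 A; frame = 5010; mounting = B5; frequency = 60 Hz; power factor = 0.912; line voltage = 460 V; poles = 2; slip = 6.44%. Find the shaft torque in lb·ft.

P_in = √3·V·I·cosφ = 1.732 × 460 × 260 × 0.912 = 188918 W
P_out = η·P_in = 0.888 × 188918 = 167759 W
n_s = 120×60/2 = 3600 rpm; n = 3600×(1−0.0644) = 3368 rpm
ω = 2π×3368/60 = 352.7 rad/s
τ = P_out/ω = 167759/352.7 = 475.6 N·m
In lb·ft: 475.6/1.356 = 351 lb·ft

351 lb·ft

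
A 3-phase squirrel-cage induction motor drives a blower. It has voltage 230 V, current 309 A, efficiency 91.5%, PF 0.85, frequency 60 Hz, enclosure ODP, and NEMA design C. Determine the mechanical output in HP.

P_in = √3·V·I·cosφ = 1.732 × 230 × 309 × 0.85 = 104629 W
P_out = η·P_in = 0.915 × 104629 = 95736 W
= 95736/746 = 128 HP

128 HP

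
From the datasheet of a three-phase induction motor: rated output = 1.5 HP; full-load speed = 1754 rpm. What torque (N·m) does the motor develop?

6.09 N·m

P_out = 1.5 × 746 = 1119 W
ω = 2π × 1754/60 = 183.7 rad/s
τ = P_out/ω = 1119/183.7 = 6.09 N·m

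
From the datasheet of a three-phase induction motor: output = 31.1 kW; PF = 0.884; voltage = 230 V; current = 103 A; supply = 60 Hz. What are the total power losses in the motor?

5170 W

P_in = √3·V·I·cosφ = 1.732×230×103×0.884 = 36271 W
P_out = 31100 W
Losses = P_in − P_out = 36271 − 31100 = 5171 W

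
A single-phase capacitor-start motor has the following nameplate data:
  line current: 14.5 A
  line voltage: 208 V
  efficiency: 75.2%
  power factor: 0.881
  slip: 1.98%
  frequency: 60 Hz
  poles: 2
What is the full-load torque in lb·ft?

3.99 lb·ft

P_in = V·I·cosφ = 208 × 14.5 × 0.881 = 2657 W
P_out = η·P_in = 0.752 × 2657 = 1998 W
n_s = 120×60/2 = 3600 rpm; n = 3600×(1−0.0198) = 3529 rpm
ω = 2π×3529/60 = 369.6 rad/s
τ = P_out/ω = 1998/369.6 = 5.406 N·m
In lb·ft: 5.406/1.356 = 3.99 lb·ft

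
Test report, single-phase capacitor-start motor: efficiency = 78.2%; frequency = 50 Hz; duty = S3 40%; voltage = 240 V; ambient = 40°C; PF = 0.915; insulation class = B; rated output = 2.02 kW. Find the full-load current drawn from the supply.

P_out = 2.02 kW = 2020 W
P_in = P_out / η = 2020 / 0.782 = 2583 W
I = P_in / (V·cosφ) = 2583 / (240 × 0.915) = 11.8 A

11.8 A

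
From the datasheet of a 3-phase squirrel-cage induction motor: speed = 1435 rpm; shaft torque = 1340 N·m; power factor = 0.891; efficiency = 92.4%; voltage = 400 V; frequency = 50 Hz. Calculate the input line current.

353 A

ω = 2π×1435/60 = 150.3 rad/s; P_out = τω = 1340 × 150.3 = 201402 W
P_in = P_out / η = 201402 / 0.924 = 217968 W
I_L = P_in / (√3·V_L·cosφ) = 217968 / (1.732 × 400 × 0.891) = 353 A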